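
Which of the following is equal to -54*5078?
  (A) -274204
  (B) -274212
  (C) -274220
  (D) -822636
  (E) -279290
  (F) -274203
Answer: B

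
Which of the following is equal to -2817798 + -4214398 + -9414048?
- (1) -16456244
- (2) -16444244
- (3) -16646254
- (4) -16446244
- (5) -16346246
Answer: 4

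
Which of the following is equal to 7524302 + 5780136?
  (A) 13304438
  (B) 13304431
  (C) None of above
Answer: A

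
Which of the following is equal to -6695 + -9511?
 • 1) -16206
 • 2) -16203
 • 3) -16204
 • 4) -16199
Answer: 1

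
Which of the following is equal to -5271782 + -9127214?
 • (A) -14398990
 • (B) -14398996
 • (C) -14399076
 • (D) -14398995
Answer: B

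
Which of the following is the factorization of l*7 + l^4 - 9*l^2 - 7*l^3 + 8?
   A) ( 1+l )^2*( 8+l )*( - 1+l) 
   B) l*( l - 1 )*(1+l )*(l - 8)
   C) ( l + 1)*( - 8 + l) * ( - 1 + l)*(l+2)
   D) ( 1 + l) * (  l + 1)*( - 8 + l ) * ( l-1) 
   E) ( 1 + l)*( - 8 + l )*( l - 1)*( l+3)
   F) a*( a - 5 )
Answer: D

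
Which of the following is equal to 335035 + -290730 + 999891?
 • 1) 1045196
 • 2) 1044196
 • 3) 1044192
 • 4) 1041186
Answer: 2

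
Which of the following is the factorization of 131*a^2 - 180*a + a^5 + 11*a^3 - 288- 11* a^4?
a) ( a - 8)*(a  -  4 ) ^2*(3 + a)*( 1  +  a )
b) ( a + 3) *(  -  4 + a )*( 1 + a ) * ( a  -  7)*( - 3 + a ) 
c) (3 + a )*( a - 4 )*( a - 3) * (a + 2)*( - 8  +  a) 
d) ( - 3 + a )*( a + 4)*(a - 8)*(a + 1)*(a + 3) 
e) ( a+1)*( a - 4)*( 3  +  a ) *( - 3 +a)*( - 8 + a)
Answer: e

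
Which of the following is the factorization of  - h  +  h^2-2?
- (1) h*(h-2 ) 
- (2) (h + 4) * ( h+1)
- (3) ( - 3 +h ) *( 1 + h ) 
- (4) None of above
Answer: 4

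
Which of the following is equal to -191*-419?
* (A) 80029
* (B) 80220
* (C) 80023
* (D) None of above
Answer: A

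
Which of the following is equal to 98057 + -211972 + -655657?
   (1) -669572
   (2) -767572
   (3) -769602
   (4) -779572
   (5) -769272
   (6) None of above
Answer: 6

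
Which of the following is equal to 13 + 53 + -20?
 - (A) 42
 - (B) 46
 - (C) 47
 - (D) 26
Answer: B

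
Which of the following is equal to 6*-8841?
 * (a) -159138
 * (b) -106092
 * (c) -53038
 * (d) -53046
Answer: d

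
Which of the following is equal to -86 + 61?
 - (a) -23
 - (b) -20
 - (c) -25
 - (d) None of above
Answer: c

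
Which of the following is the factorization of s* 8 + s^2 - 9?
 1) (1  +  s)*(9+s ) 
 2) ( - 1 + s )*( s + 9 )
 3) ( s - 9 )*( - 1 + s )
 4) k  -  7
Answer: 2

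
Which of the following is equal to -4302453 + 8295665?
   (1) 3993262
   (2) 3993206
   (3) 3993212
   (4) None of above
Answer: 3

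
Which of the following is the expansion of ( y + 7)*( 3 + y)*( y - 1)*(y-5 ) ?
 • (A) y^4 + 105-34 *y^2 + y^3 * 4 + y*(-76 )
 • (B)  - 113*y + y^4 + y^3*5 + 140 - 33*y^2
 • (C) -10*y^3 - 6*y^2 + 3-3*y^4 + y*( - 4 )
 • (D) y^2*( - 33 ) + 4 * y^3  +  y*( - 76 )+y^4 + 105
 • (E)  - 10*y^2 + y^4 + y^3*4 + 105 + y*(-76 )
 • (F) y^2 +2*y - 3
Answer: A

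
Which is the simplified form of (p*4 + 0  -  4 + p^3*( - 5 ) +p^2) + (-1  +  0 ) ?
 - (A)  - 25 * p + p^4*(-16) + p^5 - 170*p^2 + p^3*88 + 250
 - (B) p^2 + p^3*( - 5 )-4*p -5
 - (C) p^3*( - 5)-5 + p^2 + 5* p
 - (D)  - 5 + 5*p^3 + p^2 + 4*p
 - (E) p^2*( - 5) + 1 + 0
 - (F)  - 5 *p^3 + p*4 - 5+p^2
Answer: F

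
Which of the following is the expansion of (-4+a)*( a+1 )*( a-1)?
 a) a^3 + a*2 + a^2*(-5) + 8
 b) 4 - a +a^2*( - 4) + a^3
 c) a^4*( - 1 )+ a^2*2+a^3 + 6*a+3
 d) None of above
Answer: b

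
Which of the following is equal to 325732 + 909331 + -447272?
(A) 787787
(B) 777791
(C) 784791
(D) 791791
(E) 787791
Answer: E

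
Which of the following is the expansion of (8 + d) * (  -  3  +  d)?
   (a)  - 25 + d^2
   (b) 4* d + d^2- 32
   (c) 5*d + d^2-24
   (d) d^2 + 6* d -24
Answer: c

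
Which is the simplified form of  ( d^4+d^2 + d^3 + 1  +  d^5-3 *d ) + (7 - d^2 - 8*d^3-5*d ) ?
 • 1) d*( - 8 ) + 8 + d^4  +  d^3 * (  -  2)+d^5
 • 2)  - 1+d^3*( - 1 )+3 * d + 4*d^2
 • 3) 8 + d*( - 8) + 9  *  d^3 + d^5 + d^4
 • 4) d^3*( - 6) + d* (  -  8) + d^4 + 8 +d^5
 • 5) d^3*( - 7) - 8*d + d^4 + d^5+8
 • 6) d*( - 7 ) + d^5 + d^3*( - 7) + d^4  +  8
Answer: 5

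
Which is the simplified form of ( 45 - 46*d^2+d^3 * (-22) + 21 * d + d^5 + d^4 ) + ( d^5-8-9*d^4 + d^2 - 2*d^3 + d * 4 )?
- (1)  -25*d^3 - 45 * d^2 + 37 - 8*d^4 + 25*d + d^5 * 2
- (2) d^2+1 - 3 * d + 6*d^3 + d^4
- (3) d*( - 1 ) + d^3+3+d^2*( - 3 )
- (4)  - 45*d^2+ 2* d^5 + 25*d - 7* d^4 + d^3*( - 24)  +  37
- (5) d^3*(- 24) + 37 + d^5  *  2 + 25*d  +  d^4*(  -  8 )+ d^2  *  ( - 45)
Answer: 5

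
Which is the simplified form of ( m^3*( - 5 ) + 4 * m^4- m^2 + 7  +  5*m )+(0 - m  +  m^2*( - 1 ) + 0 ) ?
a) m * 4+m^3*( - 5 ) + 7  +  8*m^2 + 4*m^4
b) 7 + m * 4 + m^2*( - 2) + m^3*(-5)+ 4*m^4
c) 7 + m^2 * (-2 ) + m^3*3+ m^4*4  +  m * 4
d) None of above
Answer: b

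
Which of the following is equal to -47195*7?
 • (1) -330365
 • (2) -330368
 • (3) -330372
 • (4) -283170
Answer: 1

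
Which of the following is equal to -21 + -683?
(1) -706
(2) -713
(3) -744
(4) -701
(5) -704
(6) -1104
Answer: 5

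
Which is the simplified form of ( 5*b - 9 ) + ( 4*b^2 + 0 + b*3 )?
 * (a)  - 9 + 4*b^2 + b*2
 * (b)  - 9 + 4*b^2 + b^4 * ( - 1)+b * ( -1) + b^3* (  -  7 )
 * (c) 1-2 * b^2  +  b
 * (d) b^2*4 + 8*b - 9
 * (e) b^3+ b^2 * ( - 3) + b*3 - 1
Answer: d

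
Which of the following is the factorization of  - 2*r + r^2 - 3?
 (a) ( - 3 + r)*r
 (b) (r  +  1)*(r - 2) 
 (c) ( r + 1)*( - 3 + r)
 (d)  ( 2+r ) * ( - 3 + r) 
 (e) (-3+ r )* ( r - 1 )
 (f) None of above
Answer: c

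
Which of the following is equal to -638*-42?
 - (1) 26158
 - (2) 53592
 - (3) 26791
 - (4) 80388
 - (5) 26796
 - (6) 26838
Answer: 5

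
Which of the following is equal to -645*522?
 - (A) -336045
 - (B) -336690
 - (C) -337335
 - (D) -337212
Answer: B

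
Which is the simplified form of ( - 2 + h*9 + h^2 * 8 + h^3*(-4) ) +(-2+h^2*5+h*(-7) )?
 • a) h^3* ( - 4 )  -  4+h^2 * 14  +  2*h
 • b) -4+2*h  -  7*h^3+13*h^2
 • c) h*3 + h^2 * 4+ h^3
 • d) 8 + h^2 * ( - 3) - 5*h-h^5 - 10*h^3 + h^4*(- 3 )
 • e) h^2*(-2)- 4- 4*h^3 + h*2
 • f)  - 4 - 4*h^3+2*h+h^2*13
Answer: f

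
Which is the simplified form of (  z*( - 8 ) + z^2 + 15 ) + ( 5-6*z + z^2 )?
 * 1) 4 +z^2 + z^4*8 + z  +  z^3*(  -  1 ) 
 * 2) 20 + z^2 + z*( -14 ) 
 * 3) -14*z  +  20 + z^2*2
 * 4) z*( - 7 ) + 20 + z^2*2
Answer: 3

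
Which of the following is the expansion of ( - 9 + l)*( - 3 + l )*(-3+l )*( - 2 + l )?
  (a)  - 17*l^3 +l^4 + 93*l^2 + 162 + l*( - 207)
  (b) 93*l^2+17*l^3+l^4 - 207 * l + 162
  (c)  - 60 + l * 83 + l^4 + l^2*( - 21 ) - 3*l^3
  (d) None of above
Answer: a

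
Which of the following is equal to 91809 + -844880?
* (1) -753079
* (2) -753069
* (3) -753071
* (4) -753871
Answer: 3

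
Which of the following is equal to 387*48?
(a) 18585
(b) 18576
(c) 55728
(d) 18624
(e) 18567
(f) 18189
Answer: b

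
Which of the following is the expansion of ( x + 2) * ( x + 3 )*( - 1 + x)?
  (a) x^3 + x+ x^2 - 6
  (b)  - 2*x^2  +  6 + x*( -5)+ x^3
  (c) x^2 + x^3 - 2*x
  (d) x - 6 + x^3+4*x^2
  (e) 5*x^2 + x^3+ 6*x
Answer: d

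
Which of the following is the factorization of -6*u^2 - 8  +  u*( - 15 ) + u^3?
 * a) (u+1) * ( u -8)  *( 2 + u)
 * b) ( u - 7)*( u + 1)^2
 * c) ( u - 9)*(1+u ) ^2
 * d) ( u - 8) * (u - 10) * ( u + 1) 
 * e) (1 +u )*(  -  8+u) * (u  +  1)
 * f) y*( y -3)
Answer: e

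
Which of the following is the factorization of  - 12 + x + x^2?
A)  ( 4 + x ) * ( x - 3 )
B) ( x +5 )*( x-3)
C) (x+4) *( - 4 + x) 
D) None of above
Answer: A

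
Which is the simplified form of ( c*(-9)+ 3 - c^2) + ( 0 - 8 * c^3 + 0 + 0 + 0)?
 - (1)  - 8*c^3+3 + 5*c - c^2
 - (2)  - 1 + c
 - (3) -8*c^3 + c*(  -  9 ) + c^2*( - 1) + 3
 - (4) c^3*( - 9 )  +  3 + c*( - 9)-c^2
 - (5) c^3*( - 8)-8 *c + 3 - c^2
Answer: 3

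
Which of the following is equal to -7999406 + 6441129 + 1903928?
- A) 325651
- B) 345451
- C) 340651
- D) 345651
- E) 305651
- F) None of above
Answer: D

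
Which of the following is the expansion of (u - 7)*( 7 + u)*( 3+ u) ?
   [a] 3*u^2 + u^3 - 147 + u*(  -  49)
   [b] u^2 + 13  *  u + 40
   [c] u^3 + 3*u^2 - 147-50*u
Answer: a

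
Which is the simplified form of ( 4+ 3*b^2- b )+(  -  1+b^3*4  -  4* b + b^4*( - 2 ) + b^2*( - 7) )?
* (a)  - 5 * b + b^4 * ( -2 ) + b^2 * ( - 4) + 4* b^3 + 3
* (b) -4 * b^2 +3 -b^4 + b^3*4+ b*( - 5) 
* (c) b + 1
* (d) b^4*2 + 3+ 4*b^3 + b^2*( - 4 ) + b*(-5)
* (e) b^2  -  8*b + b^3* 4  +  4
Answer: a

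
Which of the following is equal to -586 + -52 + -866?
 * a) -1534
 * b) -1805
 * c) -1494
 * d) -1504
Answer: d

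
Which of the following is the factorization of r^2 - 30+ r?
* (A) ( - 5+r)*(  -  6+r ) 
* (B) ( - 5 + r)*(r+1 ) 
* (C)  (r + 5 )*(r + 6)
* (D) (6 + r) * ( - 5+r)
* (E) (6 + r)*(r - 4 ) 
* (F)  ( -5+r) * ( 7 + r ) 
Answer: D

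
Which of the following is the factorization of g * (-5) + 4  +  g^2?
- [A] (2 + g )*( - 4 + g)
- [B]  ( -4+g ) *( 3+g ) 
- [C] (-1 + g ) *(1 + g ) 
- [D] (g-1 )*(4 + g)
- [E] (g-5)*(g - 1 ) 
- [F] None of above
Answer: F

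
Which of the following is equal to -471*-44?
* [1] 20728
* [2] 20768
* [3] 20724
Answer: 3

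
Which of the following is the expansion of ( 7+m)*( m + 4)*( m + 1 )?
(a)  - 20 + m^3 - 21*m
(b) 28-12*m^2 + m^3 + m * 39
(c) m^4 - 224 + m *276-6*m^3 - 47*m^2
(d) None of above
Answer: d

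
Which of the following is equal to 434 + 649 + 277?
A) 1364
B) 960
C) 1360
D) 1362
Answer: C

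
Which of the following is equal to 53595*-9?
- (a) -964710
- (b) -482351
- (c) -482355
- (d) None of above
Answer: c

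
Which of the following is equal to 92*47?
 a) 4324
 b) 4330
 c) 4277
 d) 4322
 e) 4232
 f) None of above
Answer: a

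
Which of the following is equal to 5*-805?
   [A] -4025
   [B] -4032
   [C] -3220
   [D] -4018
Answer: A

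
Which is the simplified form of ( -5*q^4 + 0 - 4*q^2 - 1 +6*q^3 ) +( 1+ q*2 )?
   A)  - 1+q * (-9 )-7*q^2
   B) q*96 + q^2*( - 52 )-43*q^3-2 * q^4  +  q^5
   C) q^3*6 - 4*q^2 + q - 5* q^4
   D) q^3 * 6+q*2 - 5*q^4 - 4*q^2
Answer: D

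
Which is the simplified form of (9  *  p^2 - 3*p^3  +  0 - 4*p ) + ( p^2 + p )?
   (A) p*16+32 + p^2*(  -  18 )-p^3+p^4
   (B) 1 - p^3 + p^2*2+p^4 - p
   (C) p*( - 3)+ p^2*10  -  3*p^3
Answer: C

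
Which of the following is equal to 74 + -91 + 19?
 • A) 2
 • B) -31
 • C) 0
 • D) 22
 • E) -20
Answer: A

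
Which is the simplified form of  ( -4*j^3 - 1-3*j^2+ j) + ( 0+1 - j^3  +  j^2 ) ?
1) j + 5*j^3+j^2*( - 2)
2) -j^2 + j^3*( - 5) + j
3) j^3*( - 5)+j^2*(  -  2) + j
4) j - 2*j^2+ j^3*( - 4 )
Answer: 3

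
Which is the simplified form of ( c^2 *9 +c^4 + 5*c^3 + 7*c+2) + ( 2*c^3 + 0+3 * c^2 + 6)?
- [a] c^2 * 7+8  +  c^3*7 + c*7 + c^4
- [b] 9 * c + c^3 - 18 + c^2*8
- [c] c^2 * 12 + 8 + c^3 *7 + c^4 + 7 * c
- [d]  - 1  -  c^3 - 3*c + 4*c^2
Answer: c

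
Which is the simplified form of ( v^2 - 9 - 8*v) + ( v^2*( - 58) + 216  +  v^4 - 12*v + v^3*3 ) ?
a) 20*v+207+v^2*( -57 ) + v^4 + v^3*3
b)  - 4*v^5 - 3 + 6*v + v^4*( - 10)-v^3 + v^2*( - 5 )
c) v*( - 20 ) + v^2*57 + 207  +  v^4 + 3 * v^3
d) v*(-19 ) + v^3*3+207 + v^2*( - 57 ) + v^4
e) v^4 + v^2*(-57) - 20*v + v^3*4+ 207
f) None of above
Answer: f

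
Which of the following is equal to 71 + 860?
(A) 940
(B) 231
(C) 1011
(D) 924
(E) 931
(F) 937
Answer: E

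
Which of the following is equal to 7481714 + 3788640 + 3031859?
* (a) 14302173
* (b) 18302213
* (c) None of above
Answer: c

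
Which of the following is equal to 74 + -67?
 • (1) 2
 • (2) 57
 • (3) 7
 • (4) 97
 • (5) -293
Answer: 3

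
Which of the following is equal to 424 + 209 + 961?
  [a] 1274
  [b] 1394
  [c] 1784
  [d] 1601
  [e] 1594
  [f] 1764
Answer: e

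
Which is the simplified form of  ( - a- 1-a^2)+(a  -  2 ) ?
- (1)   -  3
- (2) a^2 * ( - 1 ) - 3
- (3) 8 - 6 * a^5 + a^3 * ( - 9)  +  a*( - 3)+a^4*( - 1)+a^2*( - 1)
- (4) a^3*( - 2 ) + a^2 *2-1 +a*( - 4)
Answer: 2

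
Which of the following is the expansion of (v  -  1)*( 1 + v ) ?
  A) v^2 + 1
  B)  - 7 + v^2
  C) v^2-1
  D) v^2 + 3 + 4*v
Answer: C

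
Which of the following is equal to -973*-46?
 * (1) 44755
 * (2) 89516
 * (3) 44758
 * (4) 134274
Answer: 3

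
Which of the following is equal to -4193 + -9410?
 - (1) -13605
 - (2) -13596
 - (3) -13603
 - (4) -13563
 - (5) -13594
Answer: 3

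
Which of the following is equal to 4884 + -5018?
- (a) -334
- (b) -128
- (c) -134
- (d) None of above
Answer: c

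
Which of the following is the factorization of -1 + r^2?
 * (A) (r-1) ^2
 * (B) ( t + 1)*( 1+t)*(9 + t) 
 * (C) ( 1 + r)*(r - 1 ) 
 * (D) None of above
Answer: C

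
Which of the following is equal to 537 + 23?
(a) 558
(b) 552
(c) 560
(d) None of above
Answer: c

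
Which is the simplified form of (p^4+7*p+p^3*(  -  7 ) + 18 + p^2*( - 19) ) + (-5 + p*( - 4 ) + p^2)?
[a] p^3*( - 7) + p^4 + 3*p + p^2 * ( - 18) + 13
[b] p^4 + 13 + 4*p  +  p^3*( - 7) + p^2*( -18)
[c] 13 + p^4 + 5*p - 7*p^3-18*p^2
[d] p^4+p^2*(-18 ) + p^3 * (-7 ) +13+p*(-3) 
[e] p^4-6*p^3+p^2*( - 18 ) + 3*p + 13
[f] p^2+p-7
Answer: a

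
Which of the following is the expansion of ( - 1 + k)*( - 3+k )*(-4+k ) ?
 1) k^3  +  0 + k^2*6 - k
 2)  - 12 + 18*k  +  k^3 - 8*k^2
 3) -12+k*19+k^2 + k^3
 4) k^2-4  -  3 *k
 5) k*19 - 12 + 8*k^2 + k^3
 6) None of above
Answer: 6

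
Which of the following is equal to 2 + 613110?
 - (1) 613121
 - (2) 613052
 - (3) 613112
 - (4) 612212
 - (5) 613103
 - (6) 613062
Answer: 3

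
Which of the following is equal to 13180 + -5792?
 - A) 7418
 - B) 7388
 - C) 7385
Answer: B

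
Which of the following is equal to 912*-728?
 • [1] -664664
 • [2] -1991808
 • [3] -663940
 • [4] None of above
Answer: 4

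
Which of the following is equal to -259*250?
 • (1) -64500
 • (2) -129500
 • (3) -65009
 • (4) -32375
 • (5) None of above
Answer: 5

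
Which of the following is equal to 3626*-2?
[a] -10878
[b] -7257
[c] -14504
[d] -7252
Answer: d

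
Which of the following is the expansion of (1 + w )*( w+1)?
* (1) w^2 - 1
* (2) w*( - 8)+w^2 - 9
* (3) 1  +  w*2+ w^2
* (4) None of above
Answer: 3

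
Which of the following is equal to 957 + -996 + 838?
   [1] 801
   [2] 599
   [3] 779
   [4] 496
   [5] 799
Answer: 5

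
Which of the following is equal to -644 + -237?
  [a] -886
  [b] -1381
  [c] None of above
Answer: c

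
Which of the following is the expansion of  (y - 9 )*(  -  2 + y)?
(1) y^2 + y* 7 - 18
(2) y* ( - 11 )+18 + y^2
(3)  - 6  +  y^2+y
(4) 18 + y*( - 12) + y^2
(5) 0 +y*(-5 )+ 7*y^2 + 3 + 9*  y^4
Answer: 2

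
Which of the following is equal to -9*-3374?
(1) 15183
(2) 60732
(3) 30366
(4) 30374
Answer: 3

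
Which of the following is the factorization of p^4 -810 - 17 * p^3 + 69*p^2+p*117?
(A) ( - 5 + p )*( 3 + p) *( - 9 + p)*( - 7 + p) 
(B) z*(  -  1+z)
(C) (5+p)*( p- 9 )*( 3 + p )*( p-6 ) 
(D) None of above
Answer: D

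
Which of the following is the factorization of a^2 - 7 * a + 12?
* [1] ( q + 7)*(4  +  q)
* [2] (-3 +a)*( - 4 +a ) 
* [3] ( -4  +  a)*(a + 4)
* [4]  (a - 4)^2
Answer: 2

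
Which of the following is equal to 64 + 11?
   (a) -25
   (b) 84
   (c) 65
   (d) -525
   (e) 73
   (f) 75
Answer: f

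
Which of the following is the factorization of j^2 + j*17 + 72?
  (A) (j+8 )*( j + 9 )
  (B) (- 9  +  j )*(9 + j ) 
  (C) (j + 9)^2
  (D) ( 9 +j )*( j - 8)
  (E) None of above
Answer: A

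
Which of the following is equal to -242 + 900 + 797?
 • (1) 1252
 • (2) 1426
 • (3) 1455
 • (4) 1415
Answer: 3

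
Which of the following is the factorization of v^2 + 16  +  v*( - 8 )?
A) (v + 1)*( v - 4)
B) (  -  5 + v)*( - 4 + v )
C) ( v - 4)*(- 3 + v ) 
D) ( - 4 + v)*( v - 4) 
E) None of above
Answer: D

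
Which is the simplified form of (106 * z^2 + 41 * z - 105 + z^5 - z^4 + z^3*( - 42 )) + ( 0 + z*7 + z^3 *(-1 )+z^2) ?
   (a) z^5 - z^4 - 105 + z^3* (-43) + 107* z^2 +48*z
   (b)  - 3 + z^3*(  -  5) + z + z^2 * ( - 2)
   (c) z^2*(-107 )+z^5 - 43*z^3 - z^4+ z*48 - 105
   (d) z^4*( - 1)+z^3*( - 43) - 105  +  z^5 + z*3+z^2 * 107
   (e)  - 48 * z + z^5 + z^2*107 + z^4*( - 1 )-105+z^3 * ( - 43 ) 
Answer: a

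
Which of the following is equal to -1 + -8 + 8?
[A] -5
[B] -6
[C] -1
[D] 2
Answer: C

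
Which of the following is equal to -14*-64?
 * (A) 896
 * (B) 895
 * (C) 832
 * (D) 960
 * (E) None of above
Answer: A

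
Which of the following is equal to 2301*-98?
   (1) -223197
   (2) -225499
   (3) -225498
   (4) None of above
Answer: 3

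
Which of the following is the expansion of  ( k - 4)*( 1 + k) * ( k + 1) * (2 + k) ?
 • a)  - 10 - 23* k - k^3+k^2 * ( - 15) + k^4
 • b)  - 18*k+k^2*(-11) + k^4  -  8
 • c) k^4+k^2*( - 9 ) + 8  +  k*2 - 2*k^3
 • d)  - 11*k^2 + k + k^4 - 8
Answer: b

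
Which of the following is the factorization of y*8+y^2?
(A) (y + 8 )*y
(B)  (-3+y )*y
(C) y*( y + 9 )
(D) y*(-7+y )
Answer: A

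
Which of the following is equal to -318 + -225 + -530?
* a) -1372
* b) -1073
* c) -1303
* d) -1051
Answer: b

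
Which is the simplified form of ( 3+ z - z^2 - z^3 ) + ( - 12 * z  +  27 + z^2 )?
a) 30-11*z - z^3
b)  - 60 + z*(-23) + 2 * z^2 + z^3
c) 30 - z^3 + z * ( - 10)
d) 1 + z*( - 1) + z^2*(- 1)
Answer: a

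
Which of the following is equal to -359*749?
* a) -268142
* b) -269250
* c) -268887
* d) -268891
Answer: d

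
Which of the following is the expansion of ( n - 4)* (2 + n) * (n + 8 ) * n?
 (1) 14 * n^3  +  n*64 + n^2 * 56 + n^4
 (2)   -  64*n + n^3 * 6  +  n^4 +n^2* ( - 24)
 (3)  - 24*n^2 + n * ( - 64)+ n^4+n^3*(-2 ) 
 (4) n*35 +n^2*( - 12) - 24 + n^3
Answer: 2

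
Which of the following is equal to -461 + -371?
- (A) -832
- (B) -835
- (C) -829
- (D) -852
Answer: A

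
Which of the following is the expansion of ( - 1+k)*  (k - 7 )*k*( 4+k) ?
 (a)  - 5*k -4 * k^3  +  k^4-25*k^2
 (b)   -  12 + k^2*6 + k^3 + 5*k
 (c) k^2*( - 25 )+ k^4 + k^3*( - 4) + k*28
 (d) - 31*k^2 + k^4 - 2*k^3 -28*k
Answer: c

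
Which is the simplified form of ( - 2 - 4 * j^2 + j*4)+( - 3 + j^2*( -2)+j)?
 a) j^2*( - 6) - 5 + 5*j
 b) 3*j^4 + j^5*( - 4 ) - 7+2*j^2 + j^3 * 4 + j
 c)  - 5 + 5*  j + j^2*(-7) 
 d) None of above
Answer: a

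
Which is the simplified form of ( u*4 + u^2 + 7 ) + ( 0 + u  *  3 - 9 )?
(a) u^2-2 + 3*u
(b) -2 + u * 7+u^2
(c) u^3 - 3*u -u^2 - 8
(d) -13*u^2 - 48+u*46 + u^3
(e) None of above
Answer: b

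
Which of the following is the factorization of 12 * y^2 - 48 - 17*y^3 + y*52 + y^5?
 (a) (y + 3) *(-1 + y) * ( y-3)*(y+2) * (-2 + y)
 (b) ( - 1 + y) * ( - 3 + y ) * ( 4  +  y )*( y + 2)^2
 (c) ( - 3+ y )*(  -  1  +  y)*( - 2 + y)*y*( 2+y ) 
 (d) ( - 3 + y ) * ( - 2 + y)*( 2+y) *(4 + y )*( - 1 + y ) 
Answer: d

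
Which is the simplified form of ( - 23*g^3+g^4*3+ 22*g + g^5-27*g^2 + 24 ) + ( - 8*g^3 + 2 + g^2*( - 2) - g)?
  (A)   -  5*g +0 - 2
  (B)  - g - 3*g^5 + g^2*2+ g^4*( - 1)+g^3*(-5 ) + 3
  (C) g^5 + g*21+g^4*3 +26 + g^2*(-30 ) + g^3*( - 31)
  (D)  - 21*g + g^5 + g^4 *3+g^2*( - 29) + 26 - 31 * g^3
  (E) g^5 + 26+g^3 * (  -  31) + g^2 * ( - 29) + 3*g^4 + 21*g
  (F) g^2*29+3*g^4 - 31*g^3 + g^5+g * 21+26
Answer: E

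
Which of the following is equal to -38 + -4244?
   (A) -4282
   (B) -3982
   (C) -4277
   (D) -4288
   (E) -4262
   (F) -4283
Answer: A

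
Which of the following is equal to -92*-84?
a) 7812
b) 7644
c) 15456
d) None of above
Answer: d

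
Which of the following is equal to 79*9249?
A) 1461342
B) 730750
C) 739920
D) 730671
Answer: D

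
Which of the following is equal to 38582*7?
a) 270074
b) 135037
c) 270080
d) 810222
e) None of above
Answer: a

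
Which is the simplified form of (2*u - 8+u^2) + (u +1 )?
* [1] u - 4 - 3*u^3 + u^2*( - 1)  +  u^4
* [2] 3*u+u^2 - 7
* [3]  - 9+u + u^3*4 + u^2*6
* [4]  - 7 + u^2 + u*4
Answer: 2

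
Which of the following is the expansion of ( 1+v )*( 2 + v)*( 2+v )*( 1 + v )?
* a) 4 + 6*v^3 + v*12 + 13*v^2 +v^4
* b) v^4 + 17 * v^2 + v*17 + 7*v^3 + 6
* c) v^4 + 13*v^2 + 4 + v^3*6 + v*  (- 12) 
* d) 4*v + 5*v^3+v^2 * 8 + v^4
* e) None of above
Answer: a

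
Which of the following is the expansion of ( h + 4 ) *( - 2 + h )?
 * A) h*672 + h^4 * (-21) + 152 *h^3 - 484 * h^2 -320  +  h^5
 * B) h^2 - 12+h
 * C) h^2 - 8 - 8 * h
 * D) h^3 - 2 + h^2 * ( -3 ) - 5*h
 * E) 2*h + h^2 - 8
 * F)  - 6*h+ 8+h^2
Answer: E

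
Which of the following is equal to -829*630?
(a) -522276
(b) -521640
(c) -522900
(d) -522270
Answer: d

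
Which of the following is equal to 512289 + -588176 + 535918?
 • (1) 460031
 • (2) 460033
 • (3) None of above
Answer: 1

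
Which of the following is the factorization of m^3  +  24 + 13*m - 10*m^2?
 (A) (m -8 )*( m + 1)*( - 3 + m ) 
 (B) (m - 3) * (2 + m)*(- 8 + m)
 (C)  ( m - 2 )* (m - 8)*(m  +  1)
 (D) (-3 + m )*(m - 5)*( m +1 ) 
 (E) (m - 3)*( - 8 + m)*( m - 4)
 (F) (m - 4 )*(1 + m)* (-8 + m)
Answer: A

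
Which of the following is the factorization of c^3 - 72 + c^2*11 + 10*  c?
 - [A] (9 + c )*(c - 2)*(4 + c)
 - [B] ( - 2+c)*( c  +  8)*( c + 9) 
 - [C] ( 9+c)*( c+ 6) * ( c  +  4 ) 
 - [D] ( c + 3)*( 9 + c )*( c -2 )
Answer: A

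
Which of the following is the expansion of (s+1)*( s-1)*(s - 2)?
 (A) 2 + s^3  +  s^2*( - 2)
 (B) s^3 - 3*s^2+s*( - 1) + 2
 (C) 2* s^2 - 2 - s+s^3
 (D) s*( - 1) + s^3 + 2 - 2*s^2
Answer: D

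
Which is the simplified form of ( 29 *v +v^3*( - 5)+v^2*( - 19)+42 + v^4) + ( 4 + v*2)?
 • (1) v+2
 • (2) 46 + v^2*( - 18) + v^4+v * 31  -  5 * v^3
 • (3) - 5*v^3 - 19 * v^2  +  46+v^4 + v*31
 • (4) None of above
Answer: 3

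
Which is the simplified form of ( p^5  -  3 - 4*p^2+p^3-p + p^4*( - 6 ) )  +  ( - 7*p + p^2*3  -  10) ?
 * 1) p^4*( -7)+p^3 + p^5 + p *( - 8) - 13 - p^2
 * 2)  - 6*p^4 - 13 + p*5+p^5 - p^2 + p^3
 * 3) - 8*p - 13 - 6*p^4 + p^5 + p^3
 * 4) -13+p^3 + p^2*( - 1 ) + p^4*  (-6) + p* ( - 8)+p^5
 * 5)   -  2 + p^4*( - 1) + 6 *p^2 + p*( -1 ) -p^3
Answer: 4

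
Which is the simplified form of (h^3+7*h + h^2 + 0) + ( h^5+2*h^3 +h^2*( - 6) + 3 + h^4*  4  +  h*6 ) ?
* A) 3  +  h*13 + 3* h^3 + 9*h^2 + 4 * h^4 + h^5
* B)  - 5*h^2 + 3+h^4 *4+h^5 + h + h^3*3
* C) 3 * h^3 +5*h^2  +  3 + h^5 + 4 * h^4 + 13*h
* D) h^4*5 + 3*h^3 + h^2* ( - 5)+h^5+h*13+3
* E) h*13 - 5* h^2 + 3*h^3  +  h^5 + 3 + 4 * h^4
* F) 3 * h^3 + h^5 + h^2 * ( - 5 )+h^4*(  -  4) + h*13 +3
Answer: E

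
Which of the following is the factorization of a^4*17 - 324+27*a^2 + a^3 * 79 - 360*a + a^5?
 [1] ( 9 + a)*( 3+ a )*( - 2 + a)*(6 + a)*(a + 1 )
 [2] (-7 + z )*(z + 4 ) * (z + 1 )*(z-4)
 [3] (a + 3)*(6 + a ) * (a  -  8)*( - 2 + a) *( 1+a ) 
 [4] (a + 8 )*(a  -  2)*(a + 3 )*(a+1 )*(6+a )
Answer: 1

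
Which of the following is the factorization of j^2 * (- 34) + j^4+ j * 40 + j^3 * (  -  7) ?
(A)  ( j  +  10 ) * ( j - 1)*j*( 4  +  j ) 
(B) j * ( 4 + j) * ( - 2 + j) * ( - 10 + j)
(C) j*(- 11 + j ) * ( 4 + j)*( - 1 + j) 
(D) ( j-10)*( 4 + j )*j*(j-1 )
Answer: D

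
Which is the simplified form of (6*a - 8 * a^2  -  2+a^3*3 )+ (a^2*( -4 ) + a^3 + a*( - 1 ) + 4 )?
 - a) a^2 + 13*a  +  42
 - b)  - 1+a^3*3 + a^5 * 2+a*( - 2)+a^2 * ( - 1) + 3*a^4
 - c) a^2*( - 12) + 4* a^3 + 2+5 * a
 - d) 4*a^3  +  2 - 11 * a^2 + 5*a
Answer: c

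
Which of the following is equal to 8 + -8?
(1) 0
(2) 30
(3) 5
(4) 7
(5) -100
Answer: 1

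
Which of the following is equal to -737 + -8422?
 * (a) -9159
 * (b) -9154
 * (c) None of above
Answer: a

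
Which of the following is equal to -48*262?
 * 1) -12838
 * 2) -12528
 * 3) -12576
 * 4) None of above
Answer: 3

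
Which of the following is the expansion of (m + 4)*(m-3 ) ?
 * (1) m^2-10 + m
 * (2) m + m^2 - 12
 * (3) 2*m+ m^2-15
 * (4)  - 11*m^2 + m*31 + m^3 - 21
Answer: 2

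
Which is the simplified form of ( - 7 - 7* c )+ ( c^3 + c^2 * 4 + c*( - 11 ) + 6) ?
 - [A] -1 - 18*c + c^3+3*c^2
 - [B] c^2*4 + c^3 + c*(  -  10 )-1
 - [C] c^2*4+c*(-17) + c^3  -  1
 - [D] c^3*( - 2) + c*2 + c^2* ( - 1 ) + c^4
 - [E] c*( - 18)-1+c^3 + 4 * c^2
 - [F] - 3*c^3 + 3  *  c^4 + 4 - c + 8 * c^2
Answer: E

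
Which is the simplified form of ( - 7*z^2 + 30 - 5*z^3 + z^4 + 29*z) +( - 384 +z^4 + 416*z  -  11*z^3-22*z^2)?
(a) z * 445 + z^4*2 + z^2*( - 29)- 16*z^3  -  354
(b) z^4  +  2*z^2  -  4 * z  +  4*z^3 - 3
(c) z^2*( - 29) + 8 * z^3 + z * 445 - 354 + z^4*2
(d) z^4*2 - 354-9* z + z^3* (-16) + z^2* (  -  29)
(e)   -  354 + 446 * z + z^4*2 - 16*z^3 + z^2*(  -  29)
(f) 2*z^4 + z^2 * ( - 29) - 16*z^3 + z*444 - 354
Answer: a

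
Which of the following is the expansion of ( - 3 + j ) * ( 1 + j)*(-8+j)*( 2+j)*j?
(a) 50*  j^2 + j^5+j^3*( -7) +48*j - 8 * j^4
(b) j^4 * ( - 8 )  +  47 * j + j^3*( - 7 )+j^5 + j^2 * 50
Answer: a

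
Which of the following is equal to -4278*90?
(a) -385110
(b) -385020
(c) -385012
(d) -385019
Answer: b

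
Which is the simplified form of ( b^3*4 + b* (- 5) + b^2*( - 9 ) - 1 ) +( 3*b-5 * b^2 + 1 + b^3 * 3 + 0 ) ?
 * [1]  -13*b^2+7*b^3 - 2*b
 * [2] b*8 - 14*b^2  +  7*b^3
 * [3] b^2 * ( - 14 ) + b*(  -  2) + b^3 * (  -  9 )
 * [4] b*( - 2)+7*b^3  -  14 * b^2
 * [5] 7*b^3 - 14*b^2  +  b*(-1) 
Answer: 4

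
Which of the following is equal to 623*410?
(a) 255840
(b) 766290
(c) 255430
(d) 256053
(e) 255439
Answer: c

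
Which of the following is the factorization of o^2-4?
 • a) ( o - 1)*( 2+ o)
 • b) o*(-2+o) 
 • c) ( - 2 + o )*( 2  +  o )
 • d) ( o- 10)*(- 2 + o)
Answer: c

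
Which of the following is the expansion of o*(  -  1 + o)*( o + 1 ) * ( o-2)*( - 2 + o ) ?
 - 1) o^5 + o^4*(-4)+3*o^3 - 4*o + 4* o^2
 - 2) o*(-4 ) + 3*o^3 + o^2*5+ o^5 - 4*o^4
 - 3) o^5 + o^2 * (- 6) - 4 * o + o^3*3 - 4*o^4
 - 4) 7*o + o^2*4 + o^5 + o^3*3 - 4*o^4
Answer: 1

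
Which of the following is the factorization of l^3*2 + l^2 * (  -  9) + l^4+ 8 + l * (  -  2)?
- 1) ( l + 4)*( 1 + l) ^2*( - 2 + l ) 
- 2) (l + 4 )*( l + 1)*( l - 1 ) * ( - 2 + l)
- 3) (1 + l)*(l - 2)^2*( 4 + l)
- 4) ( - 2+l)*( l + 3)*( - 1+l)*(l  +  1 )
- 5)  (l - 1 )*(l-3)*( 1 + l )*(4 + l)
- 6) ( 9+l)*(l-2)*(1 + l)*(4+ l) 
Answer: 2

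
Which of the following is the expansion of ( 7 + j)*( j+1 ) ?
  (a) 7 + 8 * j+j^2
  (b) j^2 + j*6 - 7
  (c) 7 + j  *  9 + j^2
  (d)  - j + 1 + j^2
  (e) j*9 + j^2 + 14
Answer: a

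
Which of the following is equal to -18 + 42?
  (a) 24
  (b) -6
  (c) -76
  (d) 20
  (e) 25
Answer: a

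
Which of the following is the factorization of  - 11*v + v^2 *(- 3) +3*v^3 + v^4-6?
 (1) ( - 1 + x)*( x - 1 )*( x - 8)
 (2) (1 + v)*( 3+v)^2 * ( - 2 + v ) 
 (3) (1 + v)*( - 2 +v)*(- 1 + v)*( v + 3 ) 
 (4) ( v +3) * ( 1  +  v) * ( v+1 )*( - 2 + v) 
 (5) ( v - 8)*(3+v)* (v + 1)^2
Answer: 4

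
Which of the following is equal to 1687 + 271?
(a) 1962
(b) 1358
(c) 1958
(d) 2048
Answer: c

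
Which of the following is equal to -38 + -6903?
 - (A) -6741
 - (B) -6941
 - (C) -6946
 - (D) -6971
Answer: B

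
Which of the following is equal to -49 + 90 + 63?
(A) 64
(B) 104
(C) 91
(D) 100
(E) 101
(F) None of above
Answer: B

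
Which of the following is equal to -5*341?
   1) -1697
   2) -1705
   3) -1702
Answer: 2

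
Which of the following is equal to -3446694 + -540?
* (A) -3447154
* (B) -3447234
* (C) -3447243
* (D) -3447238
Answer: B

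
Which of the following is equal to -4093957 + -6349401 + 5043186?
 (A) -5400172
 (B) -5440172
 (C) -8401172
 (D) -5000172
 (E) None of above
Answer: A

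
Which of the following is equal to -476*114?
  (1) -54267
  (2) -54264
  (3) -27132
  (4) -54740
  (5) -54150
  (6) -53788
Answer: 2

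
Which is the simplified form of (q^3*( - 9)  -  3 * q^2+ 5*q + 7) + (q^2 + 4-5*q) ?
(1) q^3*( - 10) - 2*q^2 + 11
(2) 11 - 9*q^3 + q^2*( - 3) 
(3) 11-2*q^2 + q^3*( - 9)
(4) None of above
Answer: 3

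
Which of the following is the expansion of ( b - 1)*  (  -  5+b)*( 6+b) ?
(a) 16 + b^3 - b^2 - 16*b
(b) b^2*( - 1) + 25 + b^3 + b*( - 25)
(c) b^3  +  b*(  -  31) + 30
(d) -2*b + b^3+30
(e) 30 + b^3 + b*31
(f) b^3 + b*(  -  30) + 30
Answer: c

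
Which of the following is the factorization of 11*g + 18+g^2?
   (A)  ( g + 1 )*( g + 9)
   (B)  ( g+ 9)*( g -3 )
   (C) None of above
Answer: C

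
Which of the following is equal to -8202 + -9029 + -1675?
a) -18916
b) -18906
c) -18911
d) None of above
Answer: b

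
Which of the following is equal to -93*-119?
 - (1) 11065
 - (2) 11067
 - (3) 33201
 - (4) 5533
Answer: 2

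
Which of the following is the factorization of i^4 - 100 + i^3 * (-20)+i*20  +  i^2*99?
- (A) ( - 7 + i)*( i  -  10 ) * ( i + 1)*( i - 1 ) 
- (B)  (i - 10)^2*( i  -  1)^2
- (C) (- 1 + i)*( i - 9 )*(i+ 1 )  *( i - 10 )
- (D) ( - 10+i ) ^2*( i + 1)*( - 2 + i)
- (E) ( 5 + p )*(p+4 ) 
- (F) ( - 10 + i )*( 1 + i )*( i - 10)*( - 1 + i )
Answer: F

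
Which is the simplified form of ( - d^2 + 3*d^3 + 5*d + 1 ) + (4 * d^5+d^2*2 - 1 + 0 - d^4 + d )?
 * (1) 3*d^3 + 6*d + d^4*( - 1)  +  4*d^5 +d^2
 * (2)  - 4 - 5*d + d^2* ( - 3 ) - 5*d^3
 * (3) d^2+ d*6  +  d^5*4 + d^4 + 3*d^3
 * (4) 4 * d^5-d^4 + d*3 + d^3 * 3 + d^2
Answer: 1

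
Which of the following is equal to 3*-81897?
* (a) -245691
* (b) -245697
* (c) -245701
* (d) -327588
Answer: a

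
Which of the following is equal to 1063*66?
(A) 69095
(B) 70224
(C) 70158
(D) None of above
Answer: C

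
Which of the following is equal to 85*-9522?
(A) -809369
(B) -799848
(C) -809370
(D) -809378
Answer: C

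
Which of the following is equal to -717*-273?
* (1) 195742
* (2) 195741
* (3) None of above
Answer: 2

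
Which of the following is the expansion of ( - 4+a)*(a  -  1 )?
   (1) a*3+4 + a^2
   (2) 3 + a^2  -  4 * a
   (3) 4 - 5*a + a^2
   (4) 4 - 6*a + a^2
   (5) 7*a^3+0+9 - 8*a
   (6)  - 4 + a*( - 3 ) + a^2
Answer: 3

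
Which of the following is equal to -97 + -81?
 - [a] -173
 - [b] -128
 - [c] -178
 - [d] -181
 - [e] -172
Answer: c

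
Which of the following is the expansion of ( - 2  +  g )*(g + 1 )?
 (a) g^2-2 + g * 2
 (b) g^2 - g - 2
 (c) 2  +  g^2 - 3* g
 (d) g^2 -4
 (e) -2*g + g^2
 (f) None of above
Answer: b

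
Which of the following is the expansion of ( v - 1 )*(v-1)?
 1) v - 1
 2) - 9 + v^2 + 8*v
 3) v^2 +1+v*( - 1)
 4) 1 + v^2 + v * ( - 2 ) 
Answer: 4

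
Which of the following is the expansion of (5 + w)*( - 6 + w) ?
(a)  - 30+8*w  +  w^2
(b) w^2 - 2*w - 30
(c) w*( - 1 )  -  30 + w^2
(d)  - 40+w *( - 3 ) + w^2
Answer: c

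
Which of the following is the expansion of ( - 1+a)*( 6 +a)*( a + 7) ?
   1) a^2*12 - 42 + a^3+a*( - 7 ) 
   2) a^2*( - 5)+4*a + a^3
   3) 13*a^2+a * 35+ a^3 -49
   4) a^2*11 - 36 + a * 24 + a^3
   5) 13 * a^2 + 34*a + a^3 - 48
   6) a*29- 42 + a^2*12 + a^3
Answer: 6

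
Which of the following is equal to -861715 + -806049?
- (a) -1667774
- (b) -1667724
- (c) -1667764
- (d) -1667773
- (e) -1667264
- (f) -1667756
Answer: c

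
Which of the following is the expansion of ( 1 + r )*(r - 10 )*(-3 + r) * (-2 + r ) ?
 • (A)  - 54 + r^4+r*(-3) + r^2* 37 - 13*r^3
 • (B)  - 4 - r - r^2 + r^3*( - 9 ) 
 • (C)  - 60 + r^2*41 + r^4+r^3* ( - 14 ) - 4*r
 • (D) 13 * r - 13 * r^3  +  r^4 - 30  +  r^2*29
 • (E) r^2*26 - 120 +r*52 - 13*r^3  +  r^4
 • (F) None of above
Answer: C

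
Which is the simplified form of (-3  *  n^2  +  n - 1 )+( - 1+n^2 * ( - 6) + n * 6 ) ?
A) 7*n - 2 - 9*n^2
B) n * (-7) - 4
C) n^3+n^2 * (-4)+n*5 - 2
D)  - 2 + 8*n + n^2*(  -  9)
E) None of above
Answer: A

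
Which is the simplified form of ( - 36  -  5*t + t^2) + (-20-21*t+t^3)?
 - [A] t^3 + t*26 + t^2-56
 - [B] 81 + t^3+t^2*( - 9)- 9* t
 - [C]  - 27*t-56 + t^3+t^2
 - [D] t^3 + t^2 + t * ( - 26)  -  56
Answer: D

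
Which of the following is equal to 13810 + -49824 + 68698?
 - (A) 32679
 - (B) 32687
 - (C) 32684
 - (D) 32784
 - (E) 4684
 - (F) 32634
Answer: C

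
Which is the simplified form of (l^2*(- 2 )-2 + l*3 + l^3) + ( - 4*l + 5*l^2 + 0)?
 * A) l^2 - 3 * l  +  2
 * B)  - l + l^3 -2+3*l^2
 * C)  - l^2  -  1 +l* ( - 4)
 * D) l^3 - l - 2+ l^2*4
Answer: B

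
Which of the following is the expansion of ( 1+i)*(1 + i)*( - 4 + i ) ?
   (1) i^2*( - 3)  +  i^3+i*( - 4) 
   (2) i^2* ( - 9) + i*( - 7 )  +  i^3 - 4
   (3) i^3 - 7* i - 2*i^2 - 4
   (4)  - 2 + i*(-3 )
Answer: 3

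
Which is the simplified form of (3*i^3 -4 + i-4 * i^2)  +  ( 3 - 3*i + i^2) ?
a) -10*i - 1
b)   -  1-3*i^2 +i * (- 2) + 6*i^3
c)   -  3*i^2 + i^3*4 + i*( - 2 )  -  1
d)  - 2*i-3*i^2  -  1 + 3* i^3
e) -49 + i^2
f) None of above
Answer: d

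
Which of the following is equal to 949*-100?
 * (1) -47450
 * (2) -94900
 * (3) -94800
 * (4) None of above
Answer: 2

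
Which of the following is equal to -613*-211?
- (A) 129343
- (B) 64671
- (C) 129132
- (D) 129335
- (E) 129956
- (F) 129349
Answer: A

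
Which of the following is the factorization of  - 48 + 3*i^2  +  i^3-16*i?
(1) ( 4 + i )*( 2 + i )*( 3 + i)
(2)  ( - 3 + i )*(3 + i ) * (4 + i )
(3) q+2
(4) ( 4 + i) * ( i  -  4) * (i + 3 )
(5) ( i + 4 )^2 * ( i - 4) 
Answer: 4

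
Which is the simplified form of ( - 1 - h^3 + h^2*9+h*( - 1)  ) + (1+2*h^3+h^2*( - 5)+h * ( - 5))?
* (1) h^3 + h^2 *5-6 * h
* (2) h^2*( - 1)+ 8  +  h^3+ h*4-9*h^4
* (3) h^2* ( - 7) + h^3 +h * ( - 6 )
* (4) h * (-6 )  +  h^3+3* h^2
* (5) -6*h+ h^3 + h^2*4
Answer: 5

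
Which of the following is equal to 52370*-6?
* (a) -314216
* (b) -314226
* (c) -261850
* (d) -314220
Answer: d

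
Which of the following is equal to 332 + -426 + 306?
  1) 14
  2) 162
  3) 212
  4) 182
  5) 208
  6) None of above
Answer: 3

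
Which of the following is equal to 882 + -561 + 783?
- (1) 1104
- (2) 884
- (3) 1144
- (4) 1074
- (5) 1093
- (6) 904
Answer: 1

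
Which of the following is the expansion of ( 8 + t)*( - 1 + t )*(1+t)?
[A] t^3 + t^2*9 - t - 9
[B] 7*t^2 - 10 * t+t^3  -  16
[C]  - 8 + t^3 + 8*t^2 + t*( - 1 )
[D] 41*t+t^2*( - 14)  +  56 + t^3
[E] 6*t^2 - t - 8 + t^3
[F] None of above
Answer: C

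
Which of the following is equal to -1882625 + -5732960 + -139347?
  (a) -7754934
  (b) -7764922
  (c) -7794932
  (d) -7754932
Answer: d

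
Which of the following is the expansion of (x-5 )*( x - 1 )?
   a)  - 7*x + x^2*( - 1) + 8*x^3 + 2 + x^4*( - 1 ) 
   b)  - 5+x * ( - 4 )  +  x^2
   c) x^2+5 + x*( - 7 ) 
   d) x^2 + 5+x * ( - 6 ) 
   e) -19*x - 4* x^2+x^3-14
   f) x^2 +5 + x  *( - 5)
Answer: d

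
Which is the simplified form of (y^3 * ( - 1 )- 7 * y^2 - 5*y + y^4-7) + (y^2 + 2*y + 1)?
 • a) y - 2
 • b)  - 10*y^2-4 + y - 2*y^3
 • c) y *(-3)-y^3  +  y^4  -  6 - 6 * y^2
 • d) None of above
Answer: c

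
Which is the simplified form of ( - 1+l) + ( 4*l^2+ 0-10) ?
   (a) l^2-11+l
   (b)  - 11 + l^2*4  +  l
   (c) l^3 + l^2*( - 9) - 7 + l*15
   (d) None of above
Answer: b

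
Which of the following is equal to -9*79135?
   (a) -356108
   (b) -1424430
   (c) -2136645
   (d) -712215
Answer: d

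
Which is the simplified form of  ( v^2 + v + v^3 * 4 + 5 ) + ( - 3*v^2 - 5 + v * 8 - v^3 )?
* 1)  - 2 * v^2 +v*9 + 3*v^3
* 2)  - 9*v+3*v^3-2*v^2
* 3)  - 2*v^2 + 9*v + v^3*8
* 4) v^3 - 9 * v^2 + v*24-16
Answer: 1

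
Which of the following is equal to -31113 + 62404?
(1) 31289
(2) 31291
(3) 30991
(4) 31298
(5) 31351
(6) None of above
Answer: 2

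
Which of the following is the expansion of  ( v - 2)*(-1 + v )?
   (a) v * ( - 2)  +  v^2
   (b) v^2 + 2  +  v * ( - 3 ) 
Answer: b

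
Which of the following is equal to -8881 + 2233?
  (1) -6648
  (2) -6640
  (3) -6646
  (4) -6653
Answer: 1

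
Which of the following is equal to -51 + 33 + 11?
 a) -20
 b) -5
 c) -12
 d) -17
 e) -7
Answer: e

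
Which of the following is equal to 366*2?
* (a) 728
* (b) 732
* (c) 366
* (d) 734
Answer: b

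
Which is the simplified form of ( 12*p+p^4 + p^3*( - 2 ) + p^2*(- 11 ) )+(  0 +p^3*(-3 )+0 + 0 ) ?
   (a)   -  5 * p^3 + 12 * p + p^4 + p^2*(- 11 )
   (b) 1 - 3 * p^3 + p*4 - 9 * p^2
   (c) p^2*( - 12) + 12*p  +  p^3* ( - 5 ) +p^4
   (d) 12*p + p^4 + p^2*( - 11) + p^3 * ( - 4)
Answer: a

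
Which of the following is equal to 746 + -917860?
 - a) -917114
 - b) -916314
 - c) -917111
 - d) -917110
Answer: a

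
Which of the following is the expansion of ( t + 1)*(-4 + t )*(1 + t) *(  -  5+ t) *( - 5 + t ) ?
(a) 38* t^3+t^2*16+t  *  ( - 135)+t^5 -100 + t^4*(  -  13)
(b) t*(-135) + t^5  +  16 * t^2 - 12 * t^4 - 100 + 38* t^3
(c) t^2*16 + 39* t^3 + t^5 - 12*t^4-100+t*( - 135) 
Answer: b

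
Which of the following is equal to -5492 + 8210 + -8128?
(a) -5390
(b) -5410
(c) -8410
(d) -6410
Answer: b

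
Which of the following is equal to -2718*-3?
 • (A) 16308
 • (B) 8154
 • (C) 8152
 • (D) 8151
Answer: B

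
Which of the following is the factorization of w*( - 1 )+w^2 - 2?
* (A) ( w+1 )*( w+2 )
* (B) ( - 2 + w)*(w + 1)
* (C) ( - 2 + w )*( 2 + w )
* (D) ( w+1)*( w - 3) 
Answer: B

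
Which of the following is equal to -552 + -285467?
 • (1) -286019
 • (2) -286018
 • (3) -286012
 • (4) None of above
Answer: 1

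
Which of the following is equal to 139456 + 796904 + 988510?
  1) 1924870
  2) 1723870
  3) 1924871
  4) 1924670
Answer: 1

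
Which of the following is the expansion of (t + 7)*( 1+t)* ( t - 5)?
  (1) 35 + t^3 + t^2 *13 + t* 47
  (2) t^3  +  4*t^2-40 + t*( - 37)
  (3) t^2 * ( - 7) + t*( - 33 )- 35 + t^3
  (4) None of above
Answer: 4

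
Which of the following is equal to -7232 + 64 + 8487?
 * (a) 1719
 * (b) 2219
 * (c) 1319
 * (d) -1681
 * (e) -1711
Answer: c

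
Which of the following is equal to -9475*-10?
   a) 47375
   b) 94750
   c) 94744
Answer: b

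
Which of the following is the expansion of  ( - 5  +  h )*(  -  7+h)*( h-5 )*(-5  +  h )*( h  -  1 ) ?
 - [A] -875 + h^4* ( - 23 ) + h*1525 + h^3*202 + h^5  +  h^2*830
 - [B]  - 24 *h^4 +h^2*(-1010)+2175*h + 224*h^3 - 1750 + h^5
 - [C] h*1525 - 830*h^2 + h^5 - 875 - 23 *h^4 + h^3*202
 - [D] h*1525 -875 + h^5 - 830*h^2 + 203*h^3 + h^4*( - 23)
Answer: C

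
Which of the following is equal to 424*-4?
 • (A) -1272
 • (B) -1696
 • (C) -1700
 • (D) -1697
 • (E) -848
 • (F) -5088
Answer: B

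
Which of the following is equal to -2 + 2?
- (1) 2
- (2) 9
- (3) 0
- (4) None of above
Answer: 3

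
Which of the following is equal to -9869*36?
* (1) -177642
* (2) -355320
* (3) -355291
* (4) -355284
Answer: 4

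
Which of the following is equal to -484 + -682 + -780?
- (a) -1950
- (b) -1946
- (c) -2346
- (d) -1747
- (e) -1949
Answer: b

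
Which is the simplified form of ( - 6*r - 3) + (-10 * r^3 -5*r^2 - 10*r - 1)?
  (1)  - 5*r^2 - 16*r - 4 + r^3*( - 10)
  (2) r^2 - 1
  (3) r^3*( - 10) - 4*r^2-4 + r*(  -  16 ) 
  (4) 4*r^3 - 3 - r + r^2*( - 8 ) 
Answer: 1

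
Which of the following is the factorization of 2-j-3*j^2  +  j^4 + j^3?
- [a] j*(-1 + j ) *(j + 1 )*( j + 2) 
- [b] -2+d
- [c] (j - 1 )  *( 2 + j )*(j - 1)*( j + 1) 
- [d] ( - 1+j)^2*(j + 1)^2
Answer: c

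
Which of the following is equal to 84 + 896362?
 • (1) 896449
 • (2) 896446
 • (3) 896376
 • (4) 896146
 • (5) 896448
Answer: 2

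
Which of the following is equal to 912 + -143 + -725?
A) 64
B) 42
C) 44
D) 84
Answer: C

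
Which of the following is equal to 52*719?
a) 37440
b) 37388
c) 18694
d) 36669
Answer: b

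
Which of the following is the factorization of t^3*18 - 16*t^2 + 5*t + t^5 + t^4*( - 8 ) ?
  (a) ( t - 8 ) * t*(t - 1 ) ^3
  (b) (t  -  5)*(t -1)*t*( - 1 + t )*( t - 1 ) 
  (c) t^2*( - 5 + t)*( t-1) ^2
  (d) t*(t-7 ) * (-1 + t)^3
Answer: b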